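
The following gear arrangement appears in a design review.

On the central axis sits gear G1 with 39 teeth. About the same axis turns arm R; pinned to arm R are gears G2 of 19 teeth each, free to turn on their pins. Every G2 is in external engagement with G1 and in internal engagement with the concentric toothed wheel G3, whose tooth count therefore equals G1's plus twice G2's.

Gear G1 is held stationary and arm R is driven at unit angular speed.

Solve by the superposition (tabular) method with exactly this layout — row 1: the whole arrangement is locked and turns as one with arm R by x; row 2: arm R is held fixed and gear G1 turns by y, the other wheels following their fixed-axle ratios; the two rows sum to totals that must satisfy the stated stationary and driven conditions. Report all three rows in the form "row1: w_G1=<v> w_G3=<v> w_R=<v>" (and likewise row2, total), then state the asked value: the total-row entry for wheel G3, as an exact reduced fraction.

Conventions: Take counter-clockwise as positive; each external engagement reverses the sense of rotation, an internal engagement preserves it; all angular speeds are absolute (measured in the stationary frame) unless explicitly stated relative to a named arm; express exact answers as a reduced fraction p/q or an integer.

row1: w_G1=1 w_G3=1 w_R=1
row2: w_G1=-1 w_G3=39/77 w_R=0
total: w_G1=0 w_G3=116/77 w_R=1
asked value: 116/77

planetary set (39T centre, 19T on arm, 77T internal) — Willis relation
superposition row 1 [locked train]: every member turns x
row 2 (arm held, sun turns y): ω_ring = −(39/77)·y, ω_arm = 0
boundary: total ω_sun = x + y = 0 and total ω_arm = x = 1  ⇒  y = -1, x = 1
row 2 ring = −(39/77)·(-1) = 39/77
totals (row 1 + row 2): sun 1 + (-1) = 0, ring 1 + 39/77 = 116/77, arm 1 + 0 = 1
asked cell (total, ring) = 116/77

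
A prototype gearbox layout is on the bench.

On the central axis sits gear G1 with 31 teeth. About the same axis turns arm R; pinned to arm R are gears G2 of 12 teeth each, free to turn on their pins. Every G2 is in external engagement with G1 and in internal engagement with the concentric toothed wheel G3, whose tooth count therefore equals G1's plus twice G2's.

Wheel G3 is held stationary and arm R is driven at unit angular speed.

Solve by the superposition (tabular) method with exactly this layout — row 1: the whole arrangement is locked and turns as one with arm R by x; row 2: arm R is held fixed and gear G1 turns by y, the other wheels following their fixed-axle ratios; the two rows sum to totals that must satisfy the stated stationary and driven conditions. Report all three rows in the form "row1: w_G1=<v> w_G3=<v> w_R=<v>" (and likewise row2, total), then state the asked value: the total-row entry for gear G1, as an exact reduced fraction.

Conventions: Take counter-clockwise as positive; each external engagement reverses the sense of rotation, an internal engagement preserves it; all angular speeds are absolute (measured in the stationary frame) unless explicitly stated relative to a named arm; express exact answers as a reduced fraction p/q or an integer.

row1: w_G1=1 w_G3=1 w_R=1
row2: w_G1=55/31 w_G3=-1 w_R=0
total: w_G1=86/31 w_G3=0 w_R=1
asked value: 86/31

topology: planetary set — G1 31T / G2 12T / G3 55T, arm = carrier (Willis)
superposition row 1 [locked train]: every member turns x
row 2 (arm held, sun turns y): ω_ring = −(31/55)·y, ω_arm = 0
boundary: total ω_ring = x − (31/55)·y = 0 and total ω_arm = x = 1  ⇒  y = 55/31, x = 1
row 2 ring = −(31/55)·55/31 = -1
totals (row 1 + row 2): sun 1 + 55/31 = 86/31, ring 1 + (-1) = 0, arm 1 + 0 = 1
asked cell (total, sun) = 86/31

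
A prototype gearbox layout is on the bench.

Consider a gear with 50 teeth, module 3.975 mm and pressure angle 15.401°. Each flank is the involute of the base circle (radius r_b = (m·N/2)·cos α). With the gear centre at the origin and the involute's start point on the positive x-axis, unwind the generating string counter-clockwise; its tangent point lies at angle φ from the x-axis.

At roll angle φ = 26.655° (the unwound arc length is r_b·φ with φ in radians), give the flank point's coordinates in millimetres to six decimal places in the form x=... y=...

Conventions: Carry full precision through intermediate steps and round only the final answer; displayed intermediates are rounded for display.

x=105.619847 y=3.146396

topology: single-mesh involute geometry — m = 3.975, N = 50
pitch radius r_p = m·N/2 = 3.975·50/2 = 99.375000
base radius r_b = r_p·cos α = 99.375000·cos 15.401° = 95.806520
roll angle φ = 26.655° = 0.46521751 rad
x = r_b·(cos φ + φ·sin φ) = 105.619847
y = r_b·(sin φ − φ·cos φ) = 3.146396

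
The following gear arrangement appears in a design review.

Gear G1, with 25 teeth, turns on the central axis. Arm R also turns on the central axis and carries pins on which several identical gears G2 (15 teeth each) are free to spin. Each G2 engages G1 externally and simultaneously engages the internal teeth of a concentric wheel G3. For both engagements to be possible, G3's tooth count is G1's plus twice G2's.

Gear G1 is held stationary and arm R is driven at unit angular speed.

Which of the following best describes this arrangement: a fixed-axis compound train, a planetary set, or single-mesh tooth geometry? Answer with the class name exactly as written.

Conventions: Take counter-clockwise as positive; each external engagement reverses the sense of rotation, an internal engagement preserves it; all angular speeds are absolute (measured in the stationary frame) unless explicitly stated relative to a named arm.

planetary set (25T centre, 15T on arm, 55T internal) — Willis relation
classification: planetary set

planetary set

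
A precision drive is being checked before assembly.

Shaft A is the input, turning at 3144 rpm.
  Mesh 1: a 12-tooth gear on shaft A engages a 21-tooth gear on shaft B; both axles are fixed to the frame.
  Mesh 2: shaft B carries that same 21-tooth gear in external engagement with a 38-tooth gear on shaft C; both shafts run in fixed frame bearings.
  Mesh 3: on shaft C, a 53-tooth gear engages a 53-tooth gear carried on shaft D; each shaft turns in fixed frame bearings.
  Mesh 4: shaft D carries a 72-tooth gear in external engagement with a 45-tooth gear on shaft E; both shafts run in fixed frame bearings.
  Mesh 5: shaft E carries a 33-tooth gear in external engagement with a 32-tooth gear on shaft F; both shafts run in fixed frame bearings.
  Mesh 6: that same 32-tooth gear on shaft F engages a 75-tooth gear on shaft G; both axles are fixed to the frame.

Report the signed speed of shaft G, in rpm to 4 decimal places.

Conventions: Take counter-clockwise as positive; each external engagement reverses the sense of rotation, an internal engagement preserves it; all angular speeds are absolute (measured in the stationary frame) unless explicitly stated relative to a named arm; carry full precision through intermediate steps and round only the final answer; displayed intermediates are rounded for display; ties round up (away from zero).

+698.9608 rpm

recognized (7 fixed axles, 6 meshes): fixed-axis compound train
mesh 1 [12T→21T]: ω = 3144.0000×12/21 = 1796.5714 rpm, sense flips to −
mesh 2 [21T→38T]: ω = 1796.5714×21/38 = 992.8421 rpm, sense flips to +
mesh 3 [53T→53T]: ω = 992.8421×53/53 = 992.8421 rpm, sense flips to −
mesh 4 [72T→45T]: ω = 992.8421×72/45 = 1588.5474 rpm, sense flips to +
mesh 5 [33T→32T]: ω = 1588.5474×33/32 = 1638.1895 rpm, sense flips to −
mesh 6 [32T→75T]: ω = 1638.1895×32/75 = 698.9608 rpm, sense flips to +
signed output speed = +698.9608 rpm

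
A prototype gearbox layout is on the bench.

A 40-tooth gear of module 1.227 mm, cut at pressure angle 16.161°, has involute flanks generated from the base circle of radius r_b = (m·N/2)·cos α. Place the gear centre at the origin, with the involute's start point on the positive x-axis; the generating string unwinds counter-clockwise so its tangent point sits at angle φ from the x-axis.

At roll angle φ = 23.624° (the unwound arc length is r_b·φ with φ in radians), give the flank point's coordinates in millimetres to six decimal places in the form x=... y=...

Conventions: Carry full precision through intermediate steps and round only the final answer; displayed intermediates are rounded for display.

x=25.489441 y=0.541420

topology: single-mesh involute geometry — m = 1.227, N = 40
pitch radius r_p = m·N/2 = 1.227·40/2 = 24.540000
base radius r_b = r_p·cos α = 24.540000·cos 16.161° = 23.570262
roll angle φ = 23.624° = 0.41231658 rad
x = r_b·(cos φ + φ·sin φ) = 25.489441
y = r_b·(sin φ − φ·cos φ) = 0.541420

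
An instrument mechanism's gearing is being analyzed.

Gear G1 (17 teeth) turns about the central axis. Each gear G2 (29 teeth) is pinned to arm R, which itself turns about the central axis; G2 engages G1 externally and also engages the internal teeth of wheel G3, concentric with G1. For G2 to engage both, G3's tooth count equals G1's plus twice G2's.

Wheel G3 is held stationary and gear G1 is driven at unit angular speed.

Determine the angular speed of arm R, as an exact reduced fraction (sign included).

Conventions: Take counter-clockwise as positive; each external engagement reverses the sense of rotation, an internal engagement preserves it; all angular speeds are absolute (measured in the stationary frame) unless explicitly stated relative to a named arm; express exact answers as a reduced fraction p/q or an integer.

17/92

planetary set (17T centre, 29T on arm, 75T internal) — Willis relation
ring teeth: 17 + 2·29 = 75
17(ω_sun−ω_arm) = −75(ω_ring−ω_arm),  ω_ring = 0, ω_sun = 1
17(1−ω_arm) = −75(0−ω_arm)  ⇒  92·ω_arm = 17  ⇒  ω_arm = 17/92
exact speed ratio = 17/92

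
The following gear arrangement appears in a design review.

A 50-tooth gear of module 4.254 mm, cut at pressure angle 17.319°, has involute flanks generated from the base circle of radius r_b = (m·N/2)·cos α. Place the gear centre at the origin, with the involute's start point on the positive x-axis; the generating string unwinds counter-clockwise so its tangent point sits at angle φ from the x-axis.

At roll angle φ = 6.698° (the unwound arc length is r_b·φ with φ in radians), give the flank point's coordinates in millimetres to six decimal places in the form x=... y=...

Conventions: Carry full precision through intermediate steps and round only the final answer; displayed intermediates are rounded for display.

recognized (one wheel, involute flank): single-mesh tooth geometry, m = 4.254, N = 50
pitch radius r_p = m·N/2 = 4.254·50/2 = 106.350000
base radius r_b = r_p·cos α = 106.350000·cos 17.319° = 101.528318
roll angle φ = 6.698° = 0.11690215 rad
x = r_b·(cos φ + φ·sin φ) = 102.219698
y = r_b·(sin φ − φ·cos φ) = 0.053993

x=102.219698 y=0.053993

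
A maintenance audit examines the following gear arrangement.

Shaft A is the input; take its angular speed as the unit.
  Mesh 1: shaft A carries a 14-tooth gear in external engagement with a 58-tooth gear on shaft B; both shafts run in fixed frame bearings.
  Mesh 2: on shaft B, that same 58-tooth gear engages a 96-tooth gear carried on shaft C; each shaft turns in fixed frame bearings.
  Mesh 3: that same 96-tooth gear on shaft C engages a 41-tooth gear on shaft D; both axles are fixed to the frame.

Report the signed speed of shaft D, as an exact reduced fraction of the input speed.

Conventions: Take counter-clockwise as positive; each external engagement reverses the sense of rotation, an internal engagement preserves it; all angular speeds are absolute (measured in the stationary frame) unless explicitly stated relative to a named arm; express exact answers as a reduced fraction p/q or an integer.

3-mesh fixed-axis compound train (all bearings frame-fixed)
mesh 1 [14T→58T]: |ω|/ω_in = 1×14/58 = 7/29, sense flips to −
mesh 2 [58T→96T]: |ω|/ω_in = (7/29)×58/96 = 7/48, sense flips to +
mesh 3 [96T→41T]: |ω|/ω_in = (7/48)×96/41 = 14/41, sense flips to −
signed output speed (× input speed) = -14/41

-14/41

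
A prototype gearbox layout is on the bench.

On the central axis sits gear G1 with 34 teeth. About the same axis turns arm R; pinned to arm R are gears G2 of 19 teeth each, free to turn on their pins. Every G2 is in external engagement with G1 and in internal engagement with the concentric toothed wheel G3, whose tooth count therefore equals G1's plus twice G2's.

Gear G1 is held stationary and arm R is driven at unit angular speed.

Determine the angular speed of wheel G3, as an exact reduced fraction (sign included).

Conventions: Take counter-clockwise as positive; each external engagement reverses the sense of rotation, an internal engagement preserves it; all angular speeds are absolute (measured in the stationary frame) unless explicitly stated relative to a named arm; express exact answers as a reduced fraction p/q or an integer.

53/36

class = planetary set [G3 = 34+2·19 = 72; Willis about the carrier]
ring teeth: 34 + 2·19 = 72
34(ω_sun−ω_arm) = −72(ω_ring−ω_arm),  ω_sun = 0, ω_arm = 1
ω_ring = 1 − (34/72)(0−1) = 53/36
exact speed ratio = 53/36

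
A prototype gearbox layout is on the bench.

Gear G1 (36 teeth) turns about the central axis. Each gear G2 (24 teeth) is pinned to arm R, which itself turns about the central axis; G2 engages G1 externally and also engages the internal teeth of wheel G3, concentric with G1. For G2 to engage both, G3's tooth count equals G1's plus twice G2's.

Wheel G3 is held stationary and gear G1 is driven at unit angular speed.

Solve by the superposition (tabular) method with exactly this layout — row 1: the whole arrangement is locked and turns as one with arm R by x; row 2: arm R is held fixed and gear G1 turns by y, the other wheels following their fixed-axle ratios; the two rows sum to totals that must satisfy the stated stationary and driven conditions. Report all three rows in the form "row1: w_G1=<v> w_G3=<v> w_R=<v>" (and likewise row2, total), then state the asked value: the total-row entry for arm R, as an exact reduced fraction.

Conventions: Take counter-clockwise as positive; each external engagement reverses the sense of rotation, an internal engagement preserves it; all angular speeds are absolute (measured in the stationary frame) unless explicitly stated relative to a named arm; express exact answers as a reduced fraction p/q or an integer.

planetary set (36T centre, 24T on arm, 84T internal) — Willis relation
superposition row 1 [locked train]: every member turns x
row 2 — arm fixed, fixed-axis ratios: sun y, ring −(36/84)·y, arm 0
boundary: total ω_ring = x − (36/84)·y = 0 and total ω_sun = x + y = 1  ⇒  y = 7/10, x = 3/10
row 2 ring = −(36/84)·7/10 = -3/10
totals (row 1 + row 2): sun 3/10 + 7/10 = 1, ring 3/10 + (-3/10) = 0, arm 3/10 + 0 = 3/10
asked cell (total, arm) = 3/10

row1: w_G1=3/10 w_G3=3/10 w_R=3/10
row2: w_G1=7/10 w_G3=-3/10 w_R=0
total: w_G1=1 w_G3=0 w_R=3/10
asked value: 3/10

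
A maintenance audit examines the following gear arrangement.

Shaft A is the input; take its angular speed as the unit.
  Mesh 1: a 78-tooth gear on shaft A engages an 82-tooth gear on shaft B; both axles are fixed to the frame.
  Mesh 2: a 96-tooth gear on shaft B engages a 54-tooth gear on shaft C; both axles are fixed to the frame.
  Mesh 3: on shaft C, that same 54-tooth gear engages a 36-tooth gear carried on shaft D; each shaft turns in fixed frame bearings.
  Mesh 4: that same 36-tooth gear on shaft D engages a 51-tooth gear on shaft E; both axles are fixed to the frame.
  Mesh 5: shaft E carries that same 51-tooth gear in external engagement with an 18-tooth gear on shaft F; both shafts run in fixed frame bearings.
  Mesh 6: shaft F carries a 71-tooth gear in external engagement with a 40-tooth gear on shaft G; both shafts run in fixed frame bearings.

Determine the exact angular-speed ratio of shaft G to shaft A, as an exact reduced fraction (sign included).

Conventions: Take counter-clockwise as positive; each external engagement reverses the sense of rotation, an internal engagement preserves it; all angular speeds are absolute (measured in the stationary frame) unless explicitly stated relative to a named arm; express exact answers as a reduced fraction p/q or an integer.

class = fixed-axis compound train [6 meshes; 6 ratios multiply, 6 sense flips]
mesh 1 [78T→82T]: running ratio 39/41, sense −
mesh 2 [96T→54T]: running ratio 208/123, sense +
mesh 3 [54T→36T]: running ratio 104/41, sense −
mesh 4 [36T→51T]: running ratio 1248/697, sense +
mesh 5 [51T→18T]: running ratio 208/41, sense −
mesh 6 [71T→40T]: running ratio 1846/205, sense +
ω_out/ω_in = 1846/205

1846/205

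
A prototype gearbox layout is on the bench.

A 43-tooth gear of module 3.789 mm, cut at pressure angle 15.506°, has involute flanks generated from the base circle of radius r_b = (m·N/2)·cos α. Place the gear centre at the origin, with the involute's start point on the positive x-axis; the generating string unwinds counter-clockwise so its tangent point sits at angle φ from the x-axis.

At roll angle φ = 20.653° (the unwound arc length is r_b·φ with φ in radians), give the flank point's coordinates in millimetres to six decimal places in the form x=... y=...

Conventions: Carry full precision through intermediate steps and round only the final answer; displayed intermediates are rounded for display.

x=83.433749 y=1.209672

class = single-mesh tooth geometry [base-circle involute, m = 3.789, 43T]
pitch radius r_p = m·N/2 = 3.789·43/2 = 81.463500
base radius r_b = r_p·cos α = 81.463500·cos 15.506° = 78.498429
roll angle φ = 20.653° = 0.36046285 rad
x = r_b·(cos φ + φ·sin φ) = 83.433749
y = r_b·(sin φ − φ·cos φ) = 1.209672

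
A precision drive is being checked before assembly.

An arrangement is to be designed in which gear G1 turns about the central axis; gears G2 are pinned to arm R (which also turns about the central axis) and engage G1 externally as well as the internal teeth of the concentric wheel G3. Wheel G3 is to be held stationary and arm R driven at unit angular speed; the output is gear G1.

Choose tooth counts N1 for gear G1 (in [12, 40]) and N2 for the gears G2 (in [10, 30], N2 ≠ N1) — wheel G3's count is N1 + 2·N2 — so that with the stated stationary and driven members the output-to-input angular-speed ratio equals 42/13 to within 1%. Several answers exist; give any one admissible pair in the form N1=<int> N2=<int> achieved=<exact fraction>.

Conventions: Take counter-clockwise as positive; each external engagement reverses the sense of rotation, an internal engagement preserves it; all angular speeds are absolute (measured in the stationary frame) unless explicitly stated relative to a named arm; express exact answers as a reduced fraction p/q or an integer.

N1=26 N2=16 achieved=42/13

planetary set to be sized for 42/13 (Willis relation)
Willis with ω_ring = 0: ω_sun/ω_arm = (N1+N3)/N1; set equal to 42/13  ⇒  N3/N1 = 42/13 − 1 = 29/13
N3 = N1 + 2·N2  ⇒  N2/N1 = (N3/N1 − 1)/2 = (29/13 − 1)/2 = 8/13
smallest multiple with N1 ≥ 12 and N2 ≥ 10: k = 2  ⇒  N1 = 2·13 = 26, N2 = 2·8 = 16 (N1 ≤ 40, N2 ≤ 30, N2 ≠ N1 ✓), N3 = 26 + 2·16 = 58
check: (N1+N3)/N1 with N1 = 26, N3 = 58 gives 42/13; |achieved − target| = 0 ≤ 21/650 ✓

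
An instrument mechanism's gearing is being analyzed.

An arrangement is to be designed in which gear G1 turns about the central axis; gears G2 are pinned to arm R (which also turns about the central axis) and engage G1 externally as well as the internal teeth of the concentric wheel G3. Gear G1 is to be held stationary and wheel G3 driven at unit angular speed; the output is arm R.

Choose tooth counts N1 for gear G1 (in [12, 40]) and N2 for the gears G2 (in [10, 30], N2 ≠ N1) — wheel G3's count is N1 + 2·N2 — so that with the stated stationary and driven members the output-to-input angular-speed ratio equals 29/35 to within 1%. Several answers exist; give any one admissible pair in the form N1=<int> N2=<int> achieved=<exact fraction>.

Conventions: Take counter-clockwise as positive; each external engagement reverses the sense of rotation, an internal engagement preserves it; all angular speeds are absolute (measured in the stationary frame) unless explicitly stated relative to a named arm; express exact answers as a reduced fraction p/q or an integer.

N1=12 N2=23 achieved=29/35

planetary set to be sized for 29/35 (Willis relation)
Willis with ω_sun = 0: ω_arm/ω_ring = N3/(N1+N3); set equal to 29/35  ⇒  N3/N1 = (29/35)/(1 − 29/35) = 29/6
N3 = N1 + 2·N2  ⇒  N2/N1 = (N3/N1 − 1)/2 = (29/6 − 1)/2 = 23/12
smallest multiple with N1 ≥ 12 and N2 ≥ 10: k = 1  ⇒  N1 = 1·12 = 12, N2 = 1·23 = 23 (N1 ≤ 40, N2 ≤ 30, N2 ≠ N1 ✓), N3 = 12 + 2·23 = 58
check: N3/(N1+N3) with N1 = 12, N3 = 58 gives 29/35; |achieved − target| = 0 ≤ 29/3500 ✓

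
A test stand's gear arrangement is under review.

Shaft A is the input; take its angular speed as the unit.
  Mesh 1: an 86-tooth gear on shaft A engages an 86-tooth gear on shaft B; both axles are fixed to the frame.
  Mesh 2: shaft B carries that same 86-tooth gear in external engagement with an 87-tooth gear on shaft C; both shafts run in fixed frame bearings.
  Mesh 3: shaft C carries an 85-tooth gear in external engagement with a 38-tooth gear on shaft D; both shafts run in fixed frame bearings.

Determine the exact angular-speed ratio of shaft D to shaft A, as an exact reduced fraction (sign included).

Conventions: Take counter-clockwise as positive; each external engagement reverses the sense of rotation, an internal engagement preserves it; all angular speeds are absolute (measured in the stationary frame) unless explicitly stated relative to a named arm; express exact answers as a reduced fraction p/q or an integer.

class = fixed-axis compound train [3 meshes; 3 ratios multiply, 3 sense flips]
mesh 1 [86T→86T]: running ratio 1, sense −
mesh 2 [86T→87T]: running ratio 86/87, sense +
mesh 3 [85T→38T]: running ratio 3655/1653, sense −
ω_out/ω_in = -3655/1653

-3655/1653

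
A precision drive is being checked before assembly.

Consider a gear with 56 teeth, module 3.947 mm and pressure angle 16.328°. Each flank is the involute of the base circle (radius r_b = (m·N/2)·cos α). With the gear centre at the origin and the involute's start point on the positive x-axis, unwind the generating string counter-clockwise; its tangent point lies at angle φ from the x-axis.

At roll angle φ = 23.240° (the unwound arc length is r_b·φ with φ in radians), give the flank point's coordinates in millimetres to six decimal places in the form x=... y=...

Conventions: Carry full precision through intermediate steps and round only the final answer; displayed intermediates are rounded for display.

x=114.427642 y=2.320616

single-mesh involute tooth geometry (56T wheel at module 3.947)
pitch radius r_p = m·N/2 = 3.947·56/2 = 110.516000
base radius r_b = r_p·cos α = 110.516000·cos 16.328° = 106.058671
roll angle φ = 23.240° = 0.40561452 rad
x = r_b·(cos φ + φ·sin φ) = 114.427642
y = r_b·(sin φ − φ·cos φ) = 2.320616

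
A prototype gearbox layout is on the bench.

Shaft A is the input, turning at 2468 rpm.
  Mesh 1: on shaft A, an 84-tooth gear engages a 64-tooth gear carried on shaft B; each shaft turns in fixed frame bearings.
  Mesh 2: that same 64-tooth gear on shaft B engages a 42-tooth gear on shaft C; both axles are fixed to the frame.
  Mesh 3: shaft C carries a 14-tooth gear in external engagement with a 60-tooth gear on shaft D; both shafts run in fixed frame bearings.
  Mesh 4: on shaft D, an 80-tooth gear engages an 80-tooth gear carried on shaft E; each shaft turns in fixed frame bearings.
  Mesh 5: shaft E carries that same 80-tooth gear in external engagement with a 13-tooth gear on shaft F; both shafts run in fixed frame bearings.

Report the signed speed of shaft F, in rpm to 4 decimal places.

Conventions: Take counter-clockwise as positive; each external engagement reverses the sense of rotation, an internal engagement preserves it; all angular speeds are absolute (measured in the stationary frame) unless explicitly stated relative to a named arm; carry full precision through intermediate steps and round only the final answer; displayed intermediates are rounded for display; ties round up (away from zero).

5-mesh fixed-axis compound train (all bearings frame-fixed)
mesh 1 [84T→64T]: ω = 2468.0000×84/64 = 3239.2500 rpm, sense flips to −
mesh 2 [64T→42T]: ω = 3239.2500×64/42 = 4936.0000 rpm, sense flips to +
mesh 3 [14T→60T]: ω = 4936.0000×14/60 = 1151.7333 rpm, sense flips to −
mesh 4 [80T→80T]: ω = 1151.7333×80/80 = 1151.7333 rpm, sense flips to +
mesh 5 [80T→13T]: ω = 1151.7333×80/13 = 7087.5897 rpm, sense flips to −
signed output speed = -7087.5897 rpm

-7087.5897 rpm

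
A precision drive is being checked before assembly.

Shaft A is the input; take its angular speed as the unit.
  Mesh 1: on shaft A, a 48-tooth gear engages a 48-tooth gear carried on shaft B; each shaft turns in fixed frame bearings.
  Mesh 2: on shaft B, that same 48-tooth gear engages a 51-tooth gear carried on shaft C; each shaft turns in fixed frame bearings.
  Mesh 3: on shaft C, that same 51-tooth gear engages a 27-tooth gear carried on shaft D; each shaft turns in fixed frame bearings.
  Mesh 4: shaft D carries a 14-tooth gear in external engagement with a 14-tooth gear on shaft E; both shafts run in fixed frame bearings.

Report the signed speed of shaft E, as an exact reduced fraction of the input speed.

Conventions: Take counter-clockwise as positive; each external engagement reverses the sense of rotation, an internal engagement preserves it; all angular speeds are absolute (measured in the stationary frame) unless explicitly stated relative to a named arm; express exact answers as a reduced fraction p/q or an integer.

4-mesh fixed-axis compound train (all bearings frame-fixed)
mesh 1 [48T→48T]: |ω|/ω_in = 1×48/48 = 1, sense flips to −
mesh 2 [48T→51T]: |ω|/ω_in = 1×48/51 = 16/17, sense flips to +
mesh 3 [51T→27T]: |ω|/ω_in = (16/17)×51/27 = 16/9, sense flips to −
mesh 4 [14T→14T]: |ω|/ω_in = (16/9)×14/14 = 16/9, sense flips to +
signed output speed (× input speed) = 16/9

16/9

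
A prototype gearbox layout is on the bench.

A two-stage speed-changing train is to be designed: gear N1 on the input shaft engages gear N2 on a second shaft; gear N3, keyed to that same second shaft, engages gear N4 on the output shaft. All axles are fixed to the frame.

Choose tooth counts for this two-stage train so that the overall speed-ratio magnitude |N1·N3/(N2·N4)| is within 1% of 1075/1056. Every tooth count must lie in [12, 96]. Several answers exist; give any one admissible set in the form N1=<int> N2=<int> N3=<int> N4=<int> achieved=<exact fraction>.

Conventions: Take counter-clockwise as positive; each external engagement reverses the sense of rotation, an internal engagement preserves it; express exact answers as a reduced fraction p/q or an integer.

N1=25 N2=12 N3=43 N4=88 achieved=1075/1056

topology: fixed-axis compound train — 2 stages, target 1075/1056
target = 1075/1056 in lowest terms: an exact hit needs N1·N3 = k·1075 and N2·N4 = k·1056 for one integer k, every count in [12, 96]; additionally prefer no 1:1 stage (N1 ≠ N2, N3 ≠ N4)
k = 1: N1·N3 = 1075 = 25·43, N2·N4 = 1056 = 12·88
achieved = 25·43/(12·88) = 1075/1056; |achieved − target| = 0 ≤ 43/4224 ✓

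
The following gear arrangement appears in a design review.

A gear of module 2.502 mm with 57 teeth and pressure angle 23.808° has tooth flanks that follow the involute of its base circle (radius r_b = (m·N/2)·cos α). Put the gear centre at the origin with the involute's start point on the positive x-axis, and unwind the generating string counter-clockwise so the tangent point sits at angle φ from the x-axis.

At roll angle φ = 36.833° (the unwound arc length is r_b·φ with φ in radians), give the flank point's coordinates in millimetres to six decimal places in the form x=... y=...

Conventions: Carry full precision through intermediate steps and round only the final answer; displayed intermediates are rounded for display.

x=77.358411 y=5.542100

topology: single-mesh involute geometry — m = 2.502, N = 57
pitch radius r_p = m·N/2 = 2.502·57/2 = 71.307000
base radius r_b = r_p·cos α = 71.307000·cos 23.808° = 65.239011
roll angle φ = 36.833° = 0.64285712 rad
x = r_b·(cos φ + φ·sin φ) = 77.358411
y = r_b·(sin φ − φ·cos φ) = 5.542100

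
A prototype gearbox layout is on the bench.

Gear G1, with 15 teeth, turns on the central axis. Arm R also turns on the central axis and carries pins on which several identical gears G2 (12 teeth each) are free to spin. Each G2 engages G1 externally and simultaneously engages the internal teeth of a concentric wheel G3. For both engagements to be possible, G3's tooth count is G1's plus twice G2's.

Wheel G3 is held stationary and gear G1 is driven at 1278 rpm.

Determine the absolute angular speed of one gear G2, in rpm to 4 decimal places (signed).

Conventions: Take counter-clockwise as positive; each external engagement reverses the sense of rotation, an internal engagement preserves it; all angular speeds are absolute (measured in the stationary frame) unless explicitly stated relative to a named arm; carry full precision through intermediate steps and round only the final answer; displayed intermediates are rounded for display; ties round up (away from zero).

class = planetary set [G3 = 15+2·12 = 39; Willis about the carrier]
normalise by the input: solve with ω_sun = 1, then scale by 1278 rpm
ring teeth: 15 + 2·12 = 39
15(ω_sun−ω_arm) = −39(ω_ring−ω_arm),  ω_ring = 0, ω_sun = 1
15(1−ω_arm) = −39(0−ω_arm)  ⇒  54·ω_arm = 15  ⇒  ω_arm = 5/18
sun–planet mesh: 15·(1−5/18) = −12·(ω_p−ω_arm)  ⇒  ω_p−ω_arm = -65/72
ω_p = 5/18 − 65/72 = -5/8
scale: ω_p = -5/8 × 1278 rpm = -798.7500 rpm

-798.7500 rpm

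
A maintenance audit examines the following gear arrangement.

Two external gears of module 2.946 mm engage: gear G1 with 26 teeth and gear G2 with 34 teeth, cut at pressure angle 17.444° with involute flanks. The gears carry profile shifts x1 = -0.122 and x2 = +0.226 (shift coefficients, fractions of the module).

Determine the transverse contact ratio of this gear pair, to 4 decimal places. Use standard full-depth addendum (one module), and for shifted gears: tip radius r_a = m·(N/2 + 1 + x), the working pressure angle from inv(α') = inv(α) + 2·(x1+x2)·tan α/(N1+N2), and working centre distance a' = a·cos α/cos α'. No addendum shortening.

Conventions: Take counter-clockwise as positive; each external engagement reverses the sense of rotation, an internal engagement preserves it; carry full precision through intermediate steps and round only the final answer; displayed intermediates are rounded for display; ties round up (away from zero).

1.7401

recognized (one external pair, fixed centres): single-mesh tooth geometry, m = 2.946, N1 = 26, N2 = 34
base radii: r_b1 = 36.536690, r_b2 = 47.778749
tip radii: r_a1 = 40.884588, r_a2 = 53.693796
inv(α') = inv(17.444°) + 2·(-0.122+0.226)·tan α/(26+34) = 0.01085865  ⇒  α' = 18.05314°
a' = a·cos α / cos α' = 88.3800·cos 17.444°/cos 18.05314° = 88.681259
action lengths: √(r_a1²−r_b1²) = 18.347201, √(r_a2²−r_b2²) = 24.499283
base pitch p_b = π·m·cos α = 8.829492
CR = (18.347201 + 24.499283 − 88.681259·sin 18.05314°)/8.829492 = 1.740107
contact ratio ≈ 1.7401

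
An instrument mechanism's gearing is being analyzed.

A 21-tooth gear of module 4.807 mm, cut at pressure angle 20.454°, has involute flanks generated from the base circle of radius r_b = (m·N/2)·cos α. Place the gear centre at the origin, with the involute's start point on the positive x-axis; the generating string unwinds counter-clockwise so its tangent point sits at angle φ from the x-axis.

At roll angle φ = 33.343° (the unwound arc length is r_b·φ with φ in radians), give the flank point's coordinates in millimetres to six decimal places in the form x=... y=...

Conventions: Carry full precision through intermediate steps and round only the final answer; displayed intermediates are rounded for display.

x=54.633803 y=3.002800

class = single-mesh tooth geometry [base-circle involute, m = 4.807, 21T]
pitch radius r_p = m·N/2 = 4.807·21/2 = 50.473500
base radius r_b = r_p·cos α = 50.473500·cos 20.454° = 47.291300
roll angle φ = 33.343° = 0.58194513 rad
x = r_b·(cos φ + φ·sin φ) = 54.633803
y = r_b·(sin φ − φ·cos φ) = 3.002800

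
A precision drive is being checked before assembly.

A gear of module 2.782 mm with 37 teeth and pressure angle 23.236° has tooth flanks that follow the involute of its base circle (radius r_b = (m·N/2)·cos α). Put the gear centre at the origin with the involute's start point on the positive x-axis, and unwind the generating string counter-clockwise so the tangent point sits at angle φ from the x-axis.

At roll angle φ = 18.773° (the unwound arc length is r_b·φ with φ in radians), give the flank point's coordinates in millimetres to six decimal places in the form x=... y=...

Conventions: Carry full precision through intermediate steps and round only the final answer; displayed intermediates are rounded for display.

x=49.763200 y=0.548572

class = single-mesh tooth geometry [base-circle involute, m = 2.782, 37T]
pitch radius r_p = m·N/2 = 2.782·37/2 = 51.467000
base radius r_b = r_p·cos α = 51.467000·cos 23.236° = 47.292390
roll angle φ = 18.773° = 0.32765066 rad
x = r_b·(cos φ + φ·sin φ) = 49.763200
y = r_b·(sin φ − φ·cos φ) = 0.548572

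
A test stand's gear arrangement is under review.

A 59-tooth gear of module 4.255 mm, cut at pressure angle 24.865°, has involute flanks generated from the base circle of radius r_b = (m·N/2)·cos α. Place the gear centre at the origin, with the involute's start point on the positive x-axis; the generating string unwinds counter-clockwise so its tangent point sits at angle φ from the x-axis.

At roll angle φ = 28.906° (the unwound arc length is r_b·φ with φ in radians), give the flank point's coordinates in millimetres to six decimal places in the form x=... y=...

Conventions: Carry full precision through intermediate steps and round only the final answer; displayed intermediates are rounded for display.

single-mesh involute tooth geometry (59T wheel at module 4.255)
pitch radius r_p = m·N/2 = 4.255·59/2 = 125.522500
base radius r_b = r_p·cos α = 125.522500·cos 24.865° = 113.886695
roll angle φ = 28.906° = 0.50450487 rad
x = r_b·(cos φ + φ·sin φ) = 127.470927
y = r_b·(sin φ − φ·cos φ) = 4.751749

x=127.470927 y=4.751749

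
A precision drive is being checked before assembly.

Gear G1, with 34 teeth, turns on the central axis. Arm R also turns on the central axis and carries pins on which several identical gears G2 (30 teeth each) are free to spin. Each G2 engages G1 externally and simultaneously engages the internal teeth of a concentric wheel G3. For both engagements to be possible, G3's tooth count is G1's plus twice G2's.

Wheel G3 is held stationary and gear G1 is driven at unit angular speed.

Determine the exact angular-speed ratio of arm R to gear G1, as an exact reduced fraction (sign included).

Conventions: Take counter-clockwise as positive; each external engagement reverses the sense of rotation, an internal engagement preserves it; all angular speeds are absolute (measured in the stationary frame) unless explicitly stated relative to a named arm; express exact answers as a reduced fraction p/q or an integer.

17/64

topology: planetary set — G1 34T / G2 30T / G3 94T, arm = carrier (Willis)
ring teeth: 34 + 2·30 = 94
34(ω_sun−ω_arm) = −94(ω_ring−ω_arm),  ω_ring = 0, ω_sun = 1
34(1−ω_arm) = −94(0−ω_arm)  ⇒  128·ω_arm = 34  ⇒  ω_arm = 17/64
ω_out/ω_in = 17/64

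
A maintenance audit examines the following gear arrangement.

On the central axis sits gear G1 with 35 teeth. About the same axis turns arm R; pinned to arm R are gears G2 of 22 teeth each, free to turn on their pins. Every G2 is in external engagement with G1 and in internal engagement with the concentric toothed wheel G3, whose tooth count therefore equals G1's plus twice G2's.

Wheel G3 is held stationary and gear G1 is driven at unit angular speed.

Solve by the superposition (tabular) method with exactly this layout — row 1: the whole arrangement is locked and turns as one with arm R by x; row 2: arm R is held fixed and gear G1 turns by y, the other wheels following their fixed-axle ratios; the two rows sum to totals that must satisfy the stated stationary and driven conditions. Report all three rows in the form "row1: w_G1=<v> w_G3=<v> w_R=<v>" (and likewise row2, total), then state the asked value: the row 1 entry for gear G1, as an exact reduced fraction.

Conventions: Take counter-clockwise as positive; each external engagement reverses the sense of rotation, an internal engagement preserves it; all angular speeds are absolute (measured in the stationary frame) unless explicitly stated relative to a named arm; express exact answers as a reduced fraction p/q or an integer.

row1: w_G1=35/114 w_G3=35/114 w_R=35/114
row2: w_G1=79/114 w_G3=-35/114 w_R=0
total: w_G1=1 w_G3=0 w_R=35/114
asked value: 35/114

class = planetary set [G3 = 35+2·22 = 79; Willis about the carrier]
superposition row 1 [locked train]: every member turns x
superposition row 2 [arm held]: sun y, ring −(35/79)·y, arm 0
boundary: total ω_ring = x − (35/79)·y = 0 and total ω_sun = x + y = 1  ⇒  y = 79/114, x = 35/114
row 2 ring = −(35/79)·79/114 = -35/114
totals (row 1 + row 2): sun 35/114 + 79/114 = 1, ring 35/114 + (-35/114) = 0, arm 35/114 + 0 = 35/114
asked cell (row1, sun) = 35/114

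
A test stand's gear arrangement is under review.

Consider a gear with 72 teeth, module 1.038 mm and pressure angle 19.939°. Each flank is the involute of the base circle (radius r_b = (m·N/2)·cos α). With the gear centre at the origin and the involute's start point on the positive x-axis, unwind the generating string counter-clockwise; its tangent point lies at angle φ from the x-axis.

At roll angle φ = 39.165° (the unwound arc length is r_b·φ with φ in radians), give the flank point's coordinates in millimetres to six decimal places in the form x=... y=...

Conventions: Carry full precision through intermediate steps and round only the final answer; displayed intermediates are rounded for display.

recognized (one wheel, involute flank): single-mesh tooth geometry, m = 1.038, N = 72
pitch radius r_p = m·N/2 = 1.038·72/2 = 37.368000
base radius r_b = r_p·cos α = 37.368000·cos 19.939° = 35.128021
roll angle φ = 39.165° = 0.68355820 rad
x = r_b·(cos φ + φ·sin φ) = 42.400771
y = r_b·(sin φ − φ·cos φ) = 3.568035

x=42.400771 y=3.568035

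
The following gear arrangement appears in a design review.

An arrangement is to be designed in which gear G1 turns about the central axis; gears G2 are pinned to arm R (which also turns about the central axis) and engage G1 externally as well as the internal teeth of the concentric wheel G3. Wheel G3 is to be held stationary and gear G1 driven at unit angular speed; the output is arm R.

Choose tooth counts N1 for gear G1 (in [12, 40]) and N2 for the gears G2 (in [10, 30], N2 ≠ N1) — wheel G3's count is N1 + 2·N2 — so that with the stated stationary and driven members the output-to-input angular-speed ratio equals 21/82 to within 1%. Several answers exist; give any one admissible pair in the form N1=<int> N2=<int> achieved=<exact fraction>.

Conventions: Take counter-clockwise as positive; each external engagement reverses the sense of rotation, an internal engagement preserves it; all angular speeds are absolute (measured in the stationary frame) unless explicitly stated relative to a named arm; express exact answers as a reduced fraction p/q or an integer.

N1=21 N2=20 achieved=21/82

design class (target 21/82): planetary set
Willis with ω_ring = 0: ω_arm/ω_sun = N1/(N1+N3); set equal to 21/82  ⇒  N3/N1 = 1/(21/82) − 1 = 61/21
N3 = N1 + 2·N2  ⇒  N2/N1 = (N3/N1 − 1)/2 = (61/21 − 1)/2 = 20/21
smallest multiple with N1 ≥ 12 and N2 ≥ 10: k = 1  ⇒  N1 = 1·21 = 21, N2 = 1·20 = 20 (N1 ≤ 40, N2 ≤ 30, N2 ≠ N1 ✓), N3 = 21 + 2·20 = 61
check: N1/(N1+N3) with N1 = 21, N3 = 61 gives 21/82; |achieved − target| = 0 ≤ 21/8200 ✓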